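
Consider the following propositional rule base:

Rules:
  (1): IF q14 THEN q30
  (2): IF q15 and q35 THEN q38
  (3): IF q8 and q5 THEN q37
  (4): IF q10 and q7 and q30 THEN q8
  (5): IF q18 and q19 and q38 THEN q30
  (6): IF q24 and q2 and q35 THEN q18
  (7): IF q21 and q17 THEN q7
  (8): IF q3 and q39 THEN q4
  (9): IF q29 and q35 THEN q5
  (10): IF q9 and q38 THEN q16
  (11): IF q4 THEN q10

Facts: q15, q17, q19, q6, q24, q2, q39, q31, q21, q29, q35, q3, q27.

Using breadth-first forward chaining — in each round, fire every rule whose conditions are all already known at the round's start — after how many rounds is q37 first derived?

Round 1: (2) [IF q15 and q35 THEN q38]; (6) [IF q24 and q2 and q35 THEN q18]; (7) [IF q21 and q17 THEN q7]; (8) [IF q3 and q39 THEN q4]; (9) [IF q29 and q35 THEN q5]. New: q38, q18, q7, q4, q5.
Round 2: (5) [IF q18 and q19 and q38 THEN q30]; (11) [IF q4 THEN q10]. New: q30, q10.
Round 3: (4) [IF q10 and q7 and q30 THEN q8]. New: q8.
Round 4: (3) [IF q8 and q5 THEN q37]. New: q37.
q37 first appears in round 4.

4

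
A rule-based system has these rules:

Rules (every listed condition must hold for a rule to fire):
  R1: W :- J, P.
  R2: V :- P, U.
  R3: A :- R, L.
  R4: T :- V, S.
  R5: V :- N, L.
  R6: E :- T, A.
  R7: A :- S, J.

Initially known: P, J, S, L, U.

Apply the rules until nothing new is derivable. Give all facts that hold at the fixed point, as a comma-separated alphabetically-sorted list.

A, E, J, L, P, S, T, U, V, W

[1] R1 [W :- J, P.]; R2 [V :- P, U.]; R7 [A :- S, J.]. ⇒ new: W, V, A.
[2] R4 [T :- V, S.]. ⇒ new: T.
[3] R6 [E :- T, A.]. ⇒ new: E.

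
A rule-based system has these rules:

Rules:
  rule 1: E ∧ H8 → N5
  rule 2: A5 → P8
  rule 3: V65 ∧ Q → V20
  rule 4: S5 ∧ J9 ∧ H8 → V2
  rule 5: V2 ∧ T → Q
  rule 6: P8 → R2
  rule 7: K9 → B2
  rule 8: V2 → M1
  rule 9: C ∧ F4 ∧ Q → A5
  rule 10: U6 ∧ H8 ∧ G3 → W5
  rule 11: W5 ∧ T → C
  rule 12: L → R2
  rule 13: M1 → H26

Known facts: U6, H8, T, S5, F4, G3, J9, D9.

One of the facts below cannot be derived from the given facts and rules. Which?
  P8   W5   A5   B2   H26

B2

Round 1 fires rule 4, rule 10, giving V2, W5.
Round 2 fires rule 5, rule 8, rule 11, giving Q, M1, C.
Round 3 fires rule 9, rule 13, giving A5, H26.
Round 4 fires rule 2, giving P8.
Round 5 fires rule 6, giving R2.
Derived: W5 (round 1), A5 (round 3), P8 (round 4), H26 (round 3). B2 never appears in any round.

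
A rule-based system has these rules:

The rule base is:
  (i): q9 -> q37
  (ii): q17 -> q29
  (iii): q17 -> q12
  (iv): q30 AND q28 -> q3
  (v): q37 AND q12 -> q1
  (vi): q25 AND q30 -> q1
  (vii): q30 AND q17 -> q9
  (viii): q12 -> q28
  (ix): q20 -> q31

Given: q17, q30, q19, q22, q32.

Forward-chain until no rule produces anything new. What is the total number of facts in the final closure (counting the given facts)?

12

Round 1: (ii) [q17 -> q29]; (iii) [q17 -> q12]; (vii) [q30 AND q17 -> q9]. New: q29, q12, q9.
Round 2: (i) [q9 -> q37]; (viii) [q12 -> q28]. New: q37, q28.
Round 3: (iv) [q30 AND q28 -> q3]; (v) [q37 AND q12 -> q1]. New: q3, q1.
Closure: {q1, q12, q17, q19, q22, q28, q29, q3, q30, q32, q37, q9} — 12 facts.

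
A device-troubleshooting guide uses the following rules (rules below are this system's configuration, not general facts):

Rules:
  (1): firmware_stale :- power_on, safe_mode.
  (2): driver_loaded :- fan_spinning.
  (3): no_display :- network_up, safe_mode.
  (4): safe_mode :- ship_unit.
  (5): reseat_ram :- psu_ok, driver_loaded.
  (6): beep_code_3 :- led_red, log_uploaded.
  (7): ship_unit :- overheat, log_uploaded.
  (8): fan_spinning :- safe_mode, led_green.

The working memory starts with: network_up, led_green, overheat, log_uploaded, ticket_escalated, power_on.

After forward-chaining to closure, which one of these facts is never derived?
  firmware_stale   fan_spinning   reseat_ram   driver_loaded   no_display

Round 1 fires (7), giving ship_unit.
Round 2 fires (4), giving safe_mode.
Round 3 fires (1), (3), (8), giving firmware_stale, no_display, fan_spinning.
Round 4 fires (2), giving driver_loaded.
Derived: driver_loaded (round 4), no_display (round 3), firmware_stale (round 3), fan_spinning (round 3). reseat_ram never appears in any round.

reseat_ram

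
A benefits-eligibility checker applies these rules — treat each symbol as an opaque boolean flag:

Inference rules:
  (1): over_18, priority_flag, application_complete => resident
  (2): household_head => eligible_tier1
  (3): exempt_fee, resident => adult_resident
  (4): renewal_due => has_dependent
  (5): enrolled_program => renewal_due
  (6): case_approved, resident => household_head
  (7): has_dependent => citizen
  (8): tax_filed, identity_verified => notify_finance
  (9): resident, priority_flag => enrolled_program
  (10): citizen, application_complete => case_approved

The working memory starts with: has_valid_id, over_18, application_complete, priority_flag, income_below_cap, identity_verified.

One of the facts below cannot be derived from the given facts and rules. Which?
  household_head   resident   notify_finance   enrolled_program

[1] (1) [over_18, priority_flag, application_complete => resident]. ⇒ new: resident.
[2] (9) [resident, priority_flag => enrolled_program]. ⇒ new: enrolled_program.
[3] (5) [enrolled_program => renewal_due]. ⇒ new: renewal_due.
[4] (4) [renewal_due => has_dependent]. ⇒ new: has_dependent.
[5] (7) [has_dependent => citizen]. ⇒ new: citizen.
[6] (10) [citizen, application_complete => case_approved]. ⇒ new: case_approved.
[7] (6) [case_approved, resident => household_head]. ⇒ new: household_head.
[8] (2) [household_head => eligible_tier1]. ⇒ new: eligible_tier1.
Derived: resident (round 1), enrolled_program (round 2), household_head (round 7). notify_finance never appears in any round.

notify_finance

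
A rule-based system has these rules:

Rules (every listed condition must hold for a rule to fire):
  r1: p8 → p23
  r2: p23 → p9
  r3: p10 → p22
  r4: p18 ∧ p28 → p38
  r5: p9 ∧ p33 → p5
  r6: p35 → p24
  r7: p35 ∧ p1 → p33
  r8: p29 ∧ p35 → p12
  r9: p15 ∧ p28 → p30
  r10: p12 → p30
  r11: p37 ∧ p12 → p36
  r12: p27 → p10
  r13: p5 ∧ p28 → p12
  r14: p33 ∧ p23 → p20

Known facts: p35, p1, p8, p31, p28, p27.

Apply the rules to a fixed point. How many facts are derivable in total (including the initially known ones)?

16

[1] r1 [p8 → p23]; r6 [p35 → p24]; r7 [p35 ∧ p1 → p33]; r12 [p27 → p10]. ⇒ new: p23, p24, p33, p10.
[2] r2 [p23 → p9]; r3 [p10 → p22]; r14 [p33 ∧ p23 → p20]. ⇒ new: p9, p22, p20.
[3] r5 [p9 ∧ p33 → p5]. ⇒ new: p5.
[4] r13 [p5 ∧ p28 → p12]. ⇒ new: p12.
[5] r10 [p12 → p30]. ⇒ new: p30.
Closure: {p1, p10, p12, p20, p22, p23, p24, p27, p28, p30, p31, p33, p35, p5, p8, p9} — 16 facts.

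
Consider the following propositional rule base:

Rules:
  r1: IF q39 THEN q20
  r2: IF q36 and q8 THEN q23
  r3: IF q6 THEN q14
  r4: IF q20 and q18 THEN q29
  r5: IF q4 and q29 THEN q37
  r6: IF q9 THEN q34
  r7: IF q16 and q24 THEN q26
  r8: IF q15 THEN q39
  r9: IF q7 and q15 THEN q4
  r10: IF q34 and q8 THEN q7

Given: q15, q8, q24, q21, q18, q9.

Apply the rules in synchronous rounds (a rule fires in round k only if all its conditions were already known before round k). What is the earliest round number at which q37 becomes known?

4

[1] r6 [IF q9 THEN q34]; r8 [IF q15 THEN q39]. ⇒ new: q34, q39.
[2] r1 [IF q39 THEN q20]; r10 [IF q34 and q8 THEN q7]. ⇒ new: q20, q7.
[3] r4 [IF q20 and q18 THEN q29]; r9 [IF q7 and q15 THEN q4]. ⇒ new: q29, q4.
[4] r5 [IF q4 and q29 THEN q37]. ⇒ new: q37.
q37 first appears in round 4.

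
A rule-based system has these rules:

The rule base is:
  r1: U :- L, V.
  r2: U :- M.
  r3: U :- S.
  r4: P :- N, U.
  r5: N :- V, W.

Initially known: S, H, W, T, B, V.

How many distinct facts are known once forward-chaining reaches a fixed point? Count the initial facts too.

[1] r3 [U :- S.]; r5 [N :- V, W.]. ⇒ new: U, N.
[2] r4 [P :- N, U.]. ⇒ new: P.
Closure: {B, H, N, P, S, T, U, V, W} — 9 facts.

9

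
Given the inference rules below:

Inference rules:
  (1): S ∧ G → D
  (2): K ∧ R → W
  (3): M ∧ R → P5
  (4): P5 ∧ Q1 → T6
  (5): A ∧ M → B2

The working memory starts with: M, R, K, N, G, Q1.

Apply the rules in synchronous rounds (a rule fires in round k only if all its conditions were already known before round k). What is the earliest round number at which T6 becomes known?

[1] (2) [K ∧ R → W]; (3) [M ∧ R → P5]. ⇒ new: W, P5.
[2] (4) [P5 ∧ Q1 → T6]. ⇒ new: T6.
T6 first appears in round 2.

2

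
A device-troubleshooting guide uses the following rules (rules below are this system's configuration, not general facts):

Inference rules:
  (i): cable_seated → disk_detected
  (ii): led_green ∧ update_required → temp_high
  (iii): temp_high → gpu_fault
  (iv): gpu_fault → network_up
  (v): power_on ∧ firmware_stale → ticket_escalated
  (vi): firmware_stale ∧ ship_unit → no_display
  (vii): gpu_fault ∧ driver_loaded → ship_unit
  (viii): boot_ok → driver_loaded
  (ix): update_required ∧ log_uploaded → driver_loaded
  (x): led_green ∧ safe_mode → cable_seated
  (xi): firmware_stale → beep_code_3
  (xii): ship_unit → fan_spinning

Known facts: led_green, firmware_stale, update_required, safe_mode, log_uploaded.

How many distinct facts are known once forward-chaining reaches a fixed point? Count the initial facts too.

[1] (ii) [led_green ∧ update_required → temp_high]; (ix) [update_required ∧ log_uploaded → driver_loaded]; (x) [led_green ∧ safe_mode → cable_seated]; (xi) [firmware_stale → beep_code_3]. ⇒ new: temp_high, driver_loaded, cable_seated, beep_code_3.
[2] (i) [cable_seated → disk_detected]; (iii) [temp_high → gpu_fault]. ⇒ new: disk_detected, gpu_fault.
[3] (iv) [gpu_fault → network_up]; (vii) [gpu_fault ∧ driver_loaded → ship_unit]. ⇒ new: network_up, ship_unit.
[4] (vi) [firmware_stale ∧ ship_unit → no_display]; (xii) [ship_unit → fan_spinning]. ⇒ new: no_display, fan_spinning.
Closure: {beep_code_3, cable_seated, disk_detected, driver_loaded, fan_spinning, firmware_stale, gpu_fault, led_green, log_uploaded, network_up, no_display, safe_mode, ship_unit, temp_high, update_required} — 15 facts.

15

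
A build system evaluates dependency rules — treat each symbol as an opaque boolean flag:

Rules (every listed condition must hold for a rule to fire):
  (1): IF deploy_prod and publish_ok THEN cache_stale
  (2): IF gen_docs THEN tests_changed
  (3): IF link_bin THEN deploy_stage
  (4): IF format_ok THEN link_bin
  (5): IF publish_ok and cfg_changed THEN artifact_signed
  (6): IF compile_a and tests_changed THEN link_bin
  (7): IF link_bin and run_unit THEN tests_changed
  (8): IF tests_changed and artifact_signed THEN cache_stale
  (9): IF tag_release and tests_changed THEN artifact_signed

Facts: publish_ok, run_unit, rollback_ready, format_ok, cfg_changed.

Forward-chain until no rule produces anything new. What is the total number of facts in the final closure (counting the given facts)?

[1] (4) [IF format_ok THEN link_bin]; (5) [IF publish_ok and cfg_changed THEN artifact_signed]. ⇒ new: link_bin, artifact_signed.
[2] (3) [IF link_bin THEN deploy_stage]; (7) [IF link_bin and run_unit THEN tests_changed]. ⇒ new: deploy_stage, tests_changed.
[3] (8) [IF tests_changed and artifact_signed THEN cache_stale]. ⇒ new: cache_stale.
Closure: {artifact_signed, cache_stale, cfg_changed, deploy_stage, format_ok, link_bin, publish_ok, rollback_ready, run_unit, tests_changed} — 10 facts.

10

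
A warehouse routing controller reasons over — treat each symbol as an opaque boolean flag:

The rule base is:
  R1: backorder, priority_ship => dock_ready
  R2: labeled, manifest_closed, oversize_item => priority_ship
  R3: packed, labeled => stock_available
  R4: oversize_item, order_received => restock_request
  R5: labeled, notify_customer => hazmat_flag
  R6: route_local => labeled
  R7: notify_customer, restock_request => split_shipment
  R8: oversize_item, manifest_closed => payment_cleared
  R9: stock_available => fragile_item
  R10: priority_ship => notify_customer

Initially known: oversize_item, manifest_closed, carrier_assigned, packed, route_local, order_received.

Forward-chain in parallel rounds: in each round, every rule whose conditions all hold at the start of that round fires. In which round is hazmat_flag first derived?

Round 1 fires R4, R6, R8, giving restock_request, labeled, payment_cleared.
Round 2 fires R2, R3, giving priority_ship, stock_available.
Round 3 fires R9, R10, giving fragile_item, notify_customer.
Round 4 fires R5, R7, giving hazmat_flag, split_shipment.
hazmat_flag first appears in round 4.

4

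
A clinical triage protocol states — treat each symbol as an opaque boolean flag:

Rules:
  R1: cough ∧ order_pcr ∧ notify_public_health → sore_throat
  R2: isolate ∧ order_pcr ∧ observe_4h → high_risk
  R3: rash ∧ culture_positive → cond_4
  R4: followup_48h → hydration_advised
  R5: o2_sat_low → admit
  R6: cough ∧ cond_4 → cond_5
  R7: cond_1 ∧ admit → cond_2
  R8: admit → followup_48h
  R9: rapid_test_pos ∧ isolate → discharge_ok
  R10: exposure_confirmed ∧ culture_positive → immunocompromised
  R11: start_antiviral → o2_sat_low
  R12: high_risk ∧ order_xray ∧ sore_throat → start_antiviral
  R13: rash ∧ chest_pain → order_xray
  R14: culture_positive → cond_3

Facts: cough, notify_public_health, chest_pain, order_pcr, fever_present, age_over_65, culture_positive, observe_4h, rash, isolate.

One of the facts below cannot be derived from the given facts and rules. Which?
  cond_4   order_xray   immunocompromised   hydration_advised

[1] R1 [cough ∧ order_pcr ∧ notify_public_health → sore_throat]; R2 [isolate ∧ order_pcr ∧ observe_4h → high_risk]; R3 [rash ∧ culture_positive → cond_4]; R13 [rash ∧ chest_pain → order_xray]; R14 [culture_positive → cond_3]. ⇒ new: sore_throat, high_risk, cond_4, order_xray, cond_3.
[2] R6 [cough ∧ cond_4 → cond_5]; R12 [high_risk ∧ order_xray ∧ sore_throat → start_antiviral]. ⇒ new: cond_5, start_antiviral.
[3] R11 [start_antiviral → o2_sat_low]. ⇒ new: o2_sat_low.
[4] R5 [o2_sat_low → admit]. ⇒ new: admit.
[5] R8 [admit → followup_48h]. ⇒ new: followup_48h.
[6] R4 [followup_48h → hydration_advised]. ⇒ new: hydration_advised.
Derived: cond_4 (round 1), order_xray (round 1), hydration_advised (round 6). immunocompromised never appears in any round.

immunocompromised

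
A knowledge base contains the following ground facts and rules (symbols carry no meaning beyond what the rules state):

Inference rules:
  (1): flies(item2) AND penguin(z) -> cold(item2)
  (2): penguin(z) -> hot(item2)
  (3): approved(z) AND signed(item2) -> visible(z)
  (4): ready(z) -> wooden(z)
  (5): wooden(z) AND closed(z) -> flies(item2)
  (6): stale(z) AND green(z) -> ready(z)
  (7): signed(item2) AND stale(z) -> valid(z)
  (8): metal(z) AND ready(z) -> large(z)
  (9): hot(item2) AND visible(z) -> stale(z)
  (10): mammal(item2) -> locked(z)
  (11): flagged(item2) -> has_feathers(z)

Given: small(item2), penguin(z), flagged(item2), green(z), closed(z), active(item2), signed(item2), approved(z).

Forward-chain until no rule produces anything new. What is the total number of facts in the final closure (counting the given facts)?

17

Round 1 fires (2), (3), (11), giving hot(item2), visible(z), has_feathers(z).
Round 2 fires (9), giving stale(z).
Round 3 fires (6), (7), giving ready(z), valid(z).
Round 4 fires (4), giving wooden(z).
Round 5 fires (5), giving flies(item2).
Round 6 fires (1), giving cold(item2).
Closure: {active(item2), approved(z), closed(z), cold(item2), flagged(item2), flies(item2), green(z), has_feathers(z), hot(item2), penguin(z), ready(z), signed(item2), small(item2), stale(z), valid(z), visible(z), wooden(z)} — 17 facts.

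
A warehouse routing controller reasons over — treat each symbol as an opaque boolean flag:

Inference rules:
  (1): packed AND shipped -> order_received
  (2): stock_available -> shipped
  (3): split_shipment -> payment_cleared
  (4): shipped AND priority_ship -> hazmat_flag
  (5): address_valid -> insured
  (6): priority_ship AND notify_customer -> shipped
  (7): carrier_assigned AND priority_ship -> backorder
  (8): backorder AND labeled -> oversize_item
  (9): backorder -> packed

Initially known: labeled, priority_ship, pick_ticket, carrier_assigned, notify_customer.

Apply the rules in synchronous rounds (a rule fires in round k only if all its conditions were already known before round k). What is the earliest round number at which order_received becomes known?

Round 1 — (6), (7), derive shipped, backorder.
Round 2 — (4), (8), (9), derive hazmat_flag, oversize_item, packed.
Round 3 — (1), derive order_received.
order_received first appears in round 3.

3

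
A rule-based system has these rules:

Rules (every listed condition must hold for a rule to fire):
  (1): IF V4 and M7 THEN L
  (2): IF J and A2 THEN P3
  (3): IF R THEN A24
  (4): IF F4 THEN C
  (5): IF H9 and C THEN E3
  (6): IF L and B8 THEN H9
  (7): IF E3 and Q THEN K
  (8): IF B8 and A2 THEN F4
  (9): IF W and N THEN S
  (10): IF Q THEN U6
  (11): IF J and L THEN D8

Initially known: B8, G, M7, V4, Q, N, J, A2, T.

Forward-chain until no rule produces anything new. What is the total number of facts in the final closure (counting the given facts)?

Round 1: (1) [IF V4 and M7 THEN L]; (2) [IF J and A2 THEN P3]; (8) [IF B8 and A2 THEN F4]; (10) [IF Q THEN U6]. Adds L, P3, F4, U6.
Round 2: (4) [IF F4 THEN C]; (6) [IF L and B8 THEN H9]; (11) [IF J and L THEN D8]. Adds C, H9, D8.
Round 3: (5) [IF H9 and C THEN E3]. Adds E3.
Round 4: (7) [IF E3 and Q THEN K]. Adds K.
Closure: {A2, B8, C, D8, E3, F4, G, H9, J, K, L, M7, N, P3, Q, T, U6, V4} — 18 facts.

18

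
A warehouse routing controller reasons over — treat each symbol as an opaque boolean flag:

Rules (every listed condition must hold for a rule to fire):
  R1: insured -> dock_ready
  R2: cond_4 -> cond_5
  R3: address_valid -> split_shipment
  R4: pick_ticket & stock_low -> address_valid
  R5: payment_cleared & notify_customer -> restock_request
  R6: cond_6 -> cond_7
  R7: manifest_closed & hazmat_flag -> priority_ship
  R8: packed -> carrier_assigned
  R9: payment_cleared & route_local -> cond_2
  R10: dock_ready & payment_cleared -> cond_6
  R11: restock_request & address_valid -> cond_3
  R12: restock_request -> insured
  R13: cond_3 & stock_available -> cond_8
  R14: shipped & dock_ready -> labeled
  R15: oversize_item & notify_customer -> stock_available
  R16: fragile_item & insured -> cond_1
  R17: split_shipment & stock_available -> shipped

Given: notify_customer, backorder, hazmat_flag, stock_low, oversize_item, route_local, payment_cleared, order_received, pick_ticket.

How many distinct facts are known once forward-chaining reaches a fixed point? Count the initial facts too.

22

Round 1 fires R4, R5, R9, R15, giving address_valid, restock_request, cond_2, stock_available.
Round 2 fires R3, R11, R12, giving split_shipment, cond_3, insured.
Round 3 fires R1, R13, R17, giving dock_ready, cond_8, shipped.
Round 4 fires R10, R14, giving cond_6, labeled.
Round 5 fires R6, giving cond_7.
Closure: {address_valid, backorder, cond_2, cond_3, cond_6, cond_7, cond_8, dock_ready, hazmat_flag, insured, labeled, notify_customer, order_received, oversize_item, payment_cleared, pick_ticket, restock_request, route_local, shipped, split_shipment, stock_available, stock_low} — 22 facts.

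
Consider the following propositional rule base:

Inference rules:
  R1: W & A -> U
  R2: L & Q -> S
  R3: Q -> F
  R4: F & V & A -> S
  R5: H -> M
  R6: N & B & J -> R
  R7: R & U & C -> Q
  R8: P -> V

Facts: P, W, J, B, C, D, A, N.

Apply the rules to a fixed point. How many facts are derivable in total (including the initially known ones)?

Round 1: R1 [W & A -> U]; R6 [N & B & J -> R]; R8 [P -> V]. Adds U, R, V.
Round 2: R7 [R & U & C -> Q]. Adds Q.
Round 3: R3 [Q -> F]. Adds F.
Round 4: R4 [F & V & A -> S]. Adds S.
Closure: {A, B, C, D, F, J, N, P, Q, R, S, U, V, W} — 14 facts.

14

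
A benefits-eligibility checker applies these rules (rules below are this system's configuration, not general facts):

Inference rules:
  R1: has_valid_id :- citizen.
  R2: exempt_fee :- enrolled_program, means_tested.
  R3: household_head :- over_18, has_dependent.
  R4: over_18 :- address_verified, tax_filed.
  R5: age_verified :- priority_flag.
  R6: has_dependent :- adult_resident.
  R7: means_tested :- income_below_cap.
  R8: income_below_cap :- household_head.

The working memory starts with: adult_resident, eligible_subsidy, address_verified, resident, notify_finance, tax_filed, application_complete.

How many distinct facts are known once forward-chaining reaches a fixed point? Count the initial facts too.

12

Round 1 fires R4, R6, giving over_18, has_dependent.
Round 2 fires R3, giving household_head.
Round 3 fires R8, giving income_below_cap.
Round 4 fires R7, giving means_tested.
Closure: {address_verified, adult_resident, application_complete, eligible_subsidy, has_dependent, household_head, income_below_cap, means_tested, notify_finance, over_18, resident, tax_filed} — 12 facts.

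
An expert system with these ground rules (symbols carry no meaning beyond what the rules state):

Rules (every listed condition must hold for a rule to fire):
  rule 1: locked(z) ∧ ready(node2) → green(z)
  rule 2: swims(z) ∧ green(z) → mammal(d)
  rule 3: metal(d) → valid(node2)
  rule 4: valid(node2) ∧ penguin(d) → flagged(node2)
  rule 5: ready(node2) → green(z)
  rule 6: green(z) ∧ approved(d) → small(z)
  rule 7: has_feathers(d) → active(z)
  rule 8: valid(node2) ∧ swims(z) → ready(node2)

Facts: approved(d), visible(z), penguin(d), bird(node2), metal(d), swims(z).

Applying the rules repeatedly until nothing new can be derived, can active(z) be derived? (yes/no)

no

Round 1 fires rule 3, giving valid(node2).
Round 2 fires rule 4, rule 8, giving flagged(node2), ready(node2).
Round 3 fires rule 5, giving green(z).
Round 4 fires rule 2, rule 6, giving mammal(d), small(z).
Fixed point reached. active(z) is concluded only by rule 7; rule 7 needs has_feathers(d) (never derived).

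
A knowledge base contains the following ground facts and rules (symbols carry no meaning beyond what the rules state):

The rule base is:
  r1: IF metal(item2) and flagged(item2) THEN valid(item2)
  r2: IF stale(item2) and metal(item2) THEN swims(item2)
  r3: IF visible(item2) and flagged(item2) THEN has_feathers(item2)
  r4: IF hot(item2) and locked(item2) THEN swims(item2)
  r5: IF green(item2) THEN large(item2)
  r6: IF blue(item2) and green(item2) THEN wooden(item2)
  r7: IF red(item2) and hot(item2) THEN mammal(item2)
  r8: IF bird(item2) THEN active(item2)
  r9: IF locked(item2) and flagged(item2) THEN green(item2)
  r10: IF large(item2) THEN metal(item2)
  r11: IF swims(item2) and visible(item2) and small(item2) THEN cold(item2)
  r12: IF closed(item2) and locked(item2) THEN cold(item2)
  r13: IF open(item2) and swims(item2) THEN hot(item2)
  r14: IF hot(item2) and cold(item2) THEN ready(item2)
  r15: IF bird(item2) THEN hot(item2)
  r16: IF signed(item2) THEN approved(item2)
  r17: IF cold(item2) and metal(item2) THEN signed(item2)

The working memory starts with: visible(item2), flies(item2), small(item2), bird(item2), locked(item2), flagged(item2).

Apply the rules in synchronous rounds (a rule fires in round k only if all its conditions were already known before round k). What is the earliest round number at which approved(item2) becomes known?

5

Round 1: r3 [IF visible(item2) and flagged(item2) THEN has_feathers(item2)]; r8 [IF bird(item2) THEN active(item2)]; r9 [IF locked(item2) and flagged(item2) THEN green(item2)]; r15 [IF bird(item2) THEN hot(item2)]. New: has_feathers(item2), active(item2), green(item2), hot(item2).
Round 2: r4 [IF hot(item2) and locked(item2) THEN swims(item2)]; r5 [IF green(item2) THEN large(item2)]. New: swims(item2), large(item2).
Round 3: r10 [IF large(item2) THEN metal(item2)]; r11 [IF swims(item2) and visible(item2) and small(item2) THEN cold(item2)]. New: metal(item2), cold(item2).
Round 4: r1 [IF metal(item2) and flagged(item2) THEN valid(item2)]; r14 [IF hot(item2) and cold(item2) THEN ready(item2)]; r17 [IF cold(item2) and metal(item2) THEN signed(item2)]. New: valid(item2), ready(item2), signed(item2).
Round 5: r16 [IF signed(item2) THEN approved(item2)]. New: approved(item2).
approved(item2) first appears in round 5.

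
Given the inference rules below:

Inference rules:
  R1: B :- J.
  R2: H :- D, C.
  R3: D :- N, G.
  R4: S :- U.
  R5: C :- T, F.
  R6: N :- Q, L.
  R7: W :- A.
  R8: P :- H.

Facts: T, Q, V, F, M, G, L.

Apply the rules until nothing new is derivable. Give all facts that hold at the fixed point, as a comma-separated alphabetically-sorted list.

Round 1: R5 [C :- T, F.]; R6 [N :- Q, L.]. New: C, N.
Round 2: R3 [D :- N, G.]. New: D.
Round 3: R2 [H :- D, C.]. New: H.
Round 4: R8 [P :- H.]. New: P.

C, D, F, G, H, L, M, N, P, Q, T, V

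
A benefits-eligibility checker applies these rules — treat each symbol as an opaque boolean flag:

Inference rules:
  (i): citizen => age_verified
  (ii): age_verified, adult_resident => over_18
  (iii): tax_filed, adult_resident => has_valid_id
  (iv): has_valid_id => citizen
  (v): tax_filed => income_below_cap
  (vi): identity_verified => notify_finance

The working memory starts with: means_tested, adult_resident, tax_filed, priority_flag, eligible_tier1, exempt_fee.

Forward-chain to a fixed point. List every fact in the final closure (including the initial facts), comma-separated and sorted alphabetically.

Round 1 — (iii), (v), derive has_valid_id, income_below_cap.
Round 2 — (iv), derive citizen.
Round 3 — (i), derive age_verified.
Round 4 — (ii), derive over_18.

adult_resident, age_verified, citizen, eligible_tier1, exempt_fee, has_valid_id, income_below_cap, means_tested, over_18, priority_flag, tax_filed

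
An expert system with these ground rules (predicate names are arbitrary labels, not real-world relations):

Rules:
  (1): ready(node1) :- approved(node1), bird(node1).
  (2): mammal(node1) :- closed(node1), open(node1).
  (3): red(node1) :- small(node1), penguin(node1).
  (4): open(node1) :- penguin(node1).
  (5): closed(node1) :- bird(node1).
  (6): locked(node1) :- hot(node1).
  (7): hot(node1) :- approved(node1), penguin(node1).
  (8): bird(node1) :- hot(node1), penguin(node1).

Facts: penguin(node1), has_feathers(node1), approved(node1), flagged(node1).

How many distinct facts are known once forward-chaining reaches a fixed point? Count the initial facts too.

Round 1: (4) [open(node1) :- penguin(node1).]; (7) [hot(node1) :- approved(node1), penguin(node1).]. New: open(node1), hot(node1).
Round 2: (6) [locked(node1) :- hot(node1).]; (8) [bird(node1) :- hot(node1), penguin(node1).]. New: locked(node1), bird(node1).
Round 3: (1) [ready(node1) :- approved(node1), bird(node1).]; (5) [closed(node1) :- bird(node1).]. New: ready(node1), closed(node1).
Round 4: (2) [mammal(node1) :- closed(node1), open(node1).]. New: mammal(node1).
Closure: {approved(node1), bird(node1), closed(node1), flagged(node1), has_feathers(node1), hot(node1), locked(node1), mammal(node1), open(node1), penguin(node1), ready(node1)} — 11 facts.

11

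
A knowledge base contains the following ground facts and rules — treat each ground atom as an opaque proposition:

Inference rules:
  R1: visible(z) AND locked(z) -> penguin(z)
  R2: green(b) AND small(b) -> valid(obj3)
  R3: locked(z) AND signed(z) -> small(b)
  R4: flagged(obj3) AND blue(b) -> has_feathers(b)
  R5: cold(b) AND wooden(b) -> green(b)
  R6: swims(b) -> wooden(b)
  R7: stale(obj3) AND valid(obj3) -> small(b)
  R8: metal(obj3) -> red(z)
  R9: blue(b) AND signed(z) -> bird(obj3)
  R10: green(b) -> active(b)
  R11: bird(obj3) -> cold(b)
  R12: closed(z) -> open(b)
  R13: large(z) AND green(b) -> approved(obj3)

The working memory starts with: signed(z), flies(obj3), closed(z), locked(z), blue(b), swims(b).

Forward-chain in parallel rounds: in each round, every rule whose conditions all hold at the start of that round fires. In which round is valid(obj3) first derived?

4

[1] R3 [locked(z) AND signed(z) -> small(b)]; R6 [swims(b) -> wooden(b)]; R9 [blue(b) AND signed(z) -> bird(obj3)]; R12 [closed(z) -> open(b)]. ⇒ new: small(b), wooden(b), bird(obj3), open(b).
[2] R11 [bird(obj3) -> cold(b)]. ⇒ new: cold(b).
[3] R5 [cold(b) AND wooden(b) -> green(b)]. ⇒ new: green(b).
[4] R2 [green(b) AND small(b) -> valid(obj3)]; R10 [green(b) -> active(b)]. ⇒ new: valid(obj3), active(b).
valid(obj3) first appears in round 4.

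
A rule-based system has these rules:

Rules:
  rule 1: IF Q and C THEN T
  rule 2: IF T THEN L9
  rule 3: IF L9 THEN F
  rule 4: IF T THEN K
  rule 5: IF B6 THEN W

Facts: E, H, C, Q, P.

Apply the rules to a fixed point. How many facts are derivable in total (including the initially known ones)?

9

Round 1: rule 1 [IF Q and C THEN T]. New: T.
Round 2: rule 2 [IF T THEN L9]; rule 4 [IF T THEN K]. New: L9, K.
Round 3: rule 3 [IF L9 THEN F]. New: F.
Closure: {C, E, F, H, K, L9, P, Q, T} — 9 facts.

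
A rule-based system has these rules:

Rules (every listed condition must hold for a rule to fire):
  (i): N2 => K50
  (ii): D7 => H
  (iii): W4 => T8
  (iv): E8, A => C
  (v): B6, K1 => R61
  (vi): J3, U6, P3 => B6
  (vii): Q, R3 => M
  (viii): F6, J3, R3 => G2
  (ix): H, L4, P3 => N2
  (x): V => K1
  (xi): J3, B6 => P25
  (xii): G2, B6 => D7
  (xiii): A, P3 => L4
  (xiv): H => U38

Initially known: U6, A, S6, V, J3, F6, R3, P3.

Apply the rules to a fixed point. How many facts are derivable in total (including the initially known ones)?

19

Round 1 — (vi), (viii), (x), (xiii), derive B6, G2, K1, L4.
Round 2 — (v), (xi), (xii), derive R61, P25, D7.
Round 3 — (ii), derive H.
Round 4 — (ix), (xiv), derive N2, U38.
Round 5 — (i), derive K50.
Closure: {A, B6, D7, F6, G2, H, J3, K1, K50, L4, N2, P25, P3, R3, R61, S6, U38, U6, V} — 19 facts.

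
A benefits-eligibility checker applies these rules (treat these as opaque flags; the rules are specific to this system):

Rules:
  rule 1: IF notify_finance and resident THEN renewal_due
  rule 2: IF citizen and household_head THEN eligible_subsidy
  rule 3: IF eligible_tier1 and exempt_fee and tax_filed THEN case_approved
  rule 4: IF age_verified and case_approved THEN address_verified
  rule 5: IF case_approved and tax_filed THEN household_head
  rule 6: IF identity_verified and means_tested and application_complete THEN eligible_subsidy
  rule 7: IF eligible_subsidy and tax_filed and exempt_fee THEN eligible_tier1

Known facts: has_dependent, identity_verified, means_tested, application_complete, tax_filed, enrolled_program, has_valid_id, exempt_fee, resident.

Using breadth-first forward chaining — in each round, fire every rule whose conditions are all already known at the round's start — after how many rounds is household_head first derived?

Round 1: rule 6 [IF identity_verified and means_tested and application_complete THEN eligible_subsidy]. New: eligible_subsidy.
Round 2: rule 7 [IF eligible_subsidy and tax_filed and exempt_fee THEN eligible_tier1]. New: eligible_tier1.
Round 3: rule 3 [IF eligible_tier1 and exempt_fee and tax_filed THEN case_approved]. New: case_approved.
Round 4: rule 5 [IF case_approved and tax_filed THEN household_head]. New: household_head.
household_head first appears in round 4.

4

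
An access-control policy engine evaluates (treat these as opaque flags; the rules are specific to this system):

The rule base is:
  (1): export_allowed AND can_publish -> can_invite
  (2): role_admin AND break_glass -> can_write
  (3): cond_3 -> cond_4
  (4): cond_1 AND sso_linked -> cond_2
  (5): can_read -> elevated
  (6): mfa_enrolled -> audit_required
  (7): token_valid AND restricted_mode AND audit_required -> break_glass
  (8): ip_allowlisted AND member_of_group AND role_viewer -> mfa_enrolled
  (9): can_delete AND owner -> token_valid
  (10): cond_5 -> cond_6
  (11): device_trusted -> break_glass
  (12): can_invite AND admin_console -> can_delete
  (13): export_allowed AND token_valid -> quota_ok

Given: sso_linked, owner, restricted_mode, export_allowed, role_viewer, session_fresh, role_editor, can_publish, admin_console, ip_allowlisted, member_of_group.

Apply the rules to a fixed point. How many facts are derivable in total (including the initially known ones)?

18

[1] (1) [export_allowed AND can_publish -> can_invite]; (8) [ip_allowlisted AND member_of_group AND role_viewer -> mfa_enrolled]. ⇒ new: can_invite, mfa_enrolled.
[2] (6) [mfa_enrolled -> audit_required]; (12) [can_invite AND admin_console -> can_delete]. ⇒ new: audit_required, can_delete.
[3] (9) [can_delete AND owner -> token_valid]. ⇒ new: token_valid.
[4] (7) [token_valid AND restricted_mode AND audit_required -> break_glass]; (13) [export_allowed AND token_valid -> quota_ok]. ⇒ new: break_glass, quota_ok.
Closure: {admin_console, audit_required, break_glass, can_delete, can_invite, can_publish, export_allowed, ip_allowlisted, member_of_group, mfa_enrolled, owner, quota_ok, restricted_mode, role_editor, role_viewer, session_fresh, sso_linked, token_valid} — 18 facts.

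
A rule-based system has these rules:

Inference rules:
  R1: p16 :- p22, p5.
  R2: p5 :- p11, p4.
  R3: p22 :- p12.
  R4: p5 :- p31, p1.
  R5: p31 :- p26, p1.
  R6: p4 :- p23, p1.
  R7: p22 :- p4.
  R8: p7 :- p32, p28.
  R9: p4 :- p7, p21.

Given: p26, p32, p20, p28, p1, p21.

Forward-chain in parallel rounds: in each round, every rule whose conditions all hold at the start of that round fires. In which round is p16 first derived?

Round 1 — R5, R8, derive p31, p7.
Round 2 — R4, R9, derive p5, p4.
Round 3 — R7, derive p22.
Round 4 — R1, derive p16.
p16 first appears in round 4.

4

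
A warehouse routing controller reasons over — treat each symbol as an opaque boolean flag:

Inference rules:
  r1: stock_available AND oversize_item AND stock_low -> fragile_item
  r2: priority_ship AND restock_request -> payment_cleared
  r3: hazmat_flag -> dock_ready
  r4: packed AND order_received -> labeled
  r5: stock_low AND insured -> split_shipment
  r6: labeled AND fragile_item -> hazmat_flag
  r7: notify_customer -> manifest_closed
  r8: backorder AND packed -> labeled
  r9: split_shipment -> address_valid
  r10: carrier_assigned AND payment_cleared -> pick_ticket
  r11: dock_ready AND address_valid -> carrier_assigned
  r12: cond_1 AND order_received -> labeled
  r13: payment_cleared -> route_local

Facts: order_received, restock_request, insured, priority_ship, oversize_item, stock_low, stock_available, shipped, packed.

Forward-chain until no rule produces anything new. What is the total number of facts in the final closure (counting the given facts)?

19

Round 1: r1 [stock_available AND oversize_item AND stock_low -> fragile_item]; r2 [priority_ship AND restock_request -> payment_cleared]; r4 [packed AND order_received -> labeled]; r5 [stock_low AND insured -> split_shipment]. Adds fragile_item, payment_cleared, labeled, split_shipment.
Round 2: r6 [labeled AND fragile_item -> hazmat_flag]; r9 [split_shipment -> address_valid]; r13 [payment_cleared -> route_local]. Adds hazmat_flag, address_valid, route_local.
Round 3: r3 [hazmat_flag -> dock_ready]. Adds dock_ready.
Round 4: r11 [dock_ready AND address_valid -> carrier_assigned]. Adds carrier_assigned.
Round 5: r10 [carrier_assigned AND payment_cleared -> pick_ticket]. Adds pick_ticket.
Closure: {address_valid, carrier_assigned, dock_ready, fragile_item, hazmat_flag, insured, labeled, order_received, oversize_item, packed, payment_cleared, pick_ticket, priority_ship, restock_request, route_local, shipped, split_shipment, stock_available, stock_low} — 19 facts.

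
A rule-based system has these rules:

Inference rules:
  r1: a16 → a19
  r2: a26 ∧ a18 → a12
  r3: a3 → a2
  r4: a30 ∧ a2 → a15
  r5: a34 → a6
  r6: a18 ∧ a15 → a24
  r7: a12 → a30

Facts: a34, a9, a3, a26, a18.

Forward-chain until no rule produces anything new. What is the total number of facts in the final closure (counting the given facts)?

Round 1: r2 [a26 ∧ a18 → a12]; r3 [a3 → a2]; r5 [a34 → a6]. Adds a12, a2, a6.
Round 2: r7 [a12 → a30]. Adds a30.
Round 3: r4 [a30 ∧ a2 → a15]. Adds a15.
Round 4: r6 [a18 ∧ a15 → a24]. Adds a24.
Closure: {a12, a15, a18, a2, a24, a26, a3, a30, a34, a6, a9} — 11 facts.

11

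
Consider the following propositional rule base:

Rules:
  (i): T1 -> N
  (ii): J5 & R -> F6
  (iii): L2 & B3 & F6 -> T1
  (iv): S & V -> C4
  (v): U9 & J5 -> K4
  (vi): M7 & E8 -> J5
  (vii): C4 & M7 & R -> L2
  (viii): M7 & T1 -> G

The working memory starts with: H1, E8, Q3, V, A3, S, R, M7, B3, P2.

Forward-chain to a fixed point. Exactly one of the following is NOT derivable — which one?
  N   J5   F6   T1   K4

Round 1 — (iv), (vi), derive C4, J5.
Round 2 — (ii), (vii), derive F6, L2.
Round 3 — (iii), derive T1.
Round 4 — (i), (viii), derive N, G.
Derived: N (round 4), F6 (round 2), T1 (round 3), J5 (round 1). K4 never appears in any round.

K4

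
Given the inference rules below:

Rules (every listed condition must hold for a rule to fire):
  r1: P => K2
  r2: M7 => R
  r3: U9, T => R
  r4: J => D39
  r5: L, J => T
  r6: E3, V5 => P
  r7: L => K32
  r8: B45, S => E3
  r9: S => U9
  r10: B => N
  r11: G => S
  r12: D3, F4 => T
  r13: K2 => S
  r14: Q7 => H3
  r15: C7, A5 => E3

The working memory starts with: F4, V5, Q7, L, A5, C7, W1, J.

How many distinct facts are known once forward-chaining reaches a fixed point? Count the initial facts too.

[1] r4 [J => D39]; r5 [L, J => T]; r7 [L => K32]; r14 [Q7 => H3]; r15 [C7, A5 => E3]. ⇒ new: D39, T, K32, H3, E3.
[2] r6 [E3, V5 => P]. ⇒ new: P.
[3] r1 [P => K2]. ⇒ new: K2.
[4] r13 [K2 => S]. ⇒ new: S.
[5] r9 [S => U9]. ⇒ new: U9.
[6] r3 [U9, T => R]. ⇒ new: R.
Closure: {A5, C7, D39, E3, F4, H3, J, K2, K32, L, P, Q7, R, S, T, U9, V5, W1} — 18 facts.

18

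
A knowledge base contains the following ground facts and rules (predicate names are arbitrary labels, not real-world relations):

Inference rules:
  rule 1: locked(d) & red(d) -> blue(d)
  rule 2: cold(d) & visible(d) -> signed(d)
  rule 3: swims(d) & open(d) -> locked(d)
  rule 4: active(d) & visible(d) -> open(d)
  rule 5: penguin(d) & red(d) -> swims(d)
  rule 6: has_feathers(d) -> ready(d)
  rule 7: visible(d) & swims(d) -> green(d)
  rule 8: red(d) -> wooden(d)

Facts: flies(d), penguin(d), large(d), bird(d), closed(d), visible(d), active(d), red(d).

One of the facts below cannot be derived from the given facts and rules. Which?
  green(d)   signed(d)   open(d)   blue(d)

signed(d)

Round 1 — rule 4, rule 5, rule 8, derive open(d), swims(d), wooden(d).
Round 2 — rule 3, rule 7, derive locked(d), green(d).
Round 3 — rule 1, derive blue(d).
Derived: open(d) (round 1), green(d) (round 2), blue(d) (round 3). signed(d) never appears in any round.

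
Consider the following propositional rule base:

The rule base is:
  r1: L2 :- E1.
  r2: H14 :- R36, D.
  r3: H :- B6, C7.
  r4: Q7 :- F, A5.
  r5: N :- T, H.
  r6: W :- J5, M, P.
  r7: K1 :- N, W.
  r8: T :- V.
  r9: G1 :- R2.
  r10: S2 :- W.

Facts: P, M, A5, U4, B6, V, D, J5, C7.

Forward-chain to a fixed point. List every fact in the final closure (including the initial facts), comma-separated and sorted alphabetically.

A5, B6, C7, D, H, J5, K1, M, N, P, S2, T, U4, V, W

Round 1 fires r3, r6, r8, giving H, W, T.
Round 2 fires r5, r10, giving N, S2.
Round 3 fires r7, giving K1.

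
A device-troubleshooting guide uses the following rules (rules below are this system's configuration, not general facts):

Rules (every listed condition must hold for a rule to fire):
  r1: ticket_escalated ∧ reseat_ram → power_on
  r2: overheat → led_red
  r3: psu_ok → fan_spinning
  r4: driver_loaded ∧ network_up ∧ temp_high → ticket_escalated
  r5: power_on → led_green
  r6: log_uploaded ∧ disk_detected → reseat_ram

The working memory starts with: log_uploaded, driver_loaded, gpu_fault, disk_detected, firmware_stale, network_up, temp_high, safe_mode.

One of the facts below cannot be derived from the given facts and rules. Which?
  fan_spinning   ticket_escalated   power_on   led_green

Round 1 fires r4, r6, giving ticket_escalated, reseat_ram.
Round 2 fires r1, giving power_on.
Round 3 fires r5, giving led_green.
Derived: led_green (round 3), power_on (round 2), ticket_escalated (round 1). fan_spinning never appears in any round.

fan_spinning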